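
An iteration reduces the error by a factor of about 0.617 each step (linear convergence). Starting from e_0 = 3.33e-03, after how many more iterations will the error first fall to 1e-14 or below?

After k steps, e_k ≈ 3.33e-03·0.617^k.
Need 0.617^k ≤ 1e-14/3.33e-03 = 3.003e-12.
k ≥ ln(3.003e-12)/ln(0.617) = -26.5314/-0.48289 = 54.943.
Smallest integer k = 55.

55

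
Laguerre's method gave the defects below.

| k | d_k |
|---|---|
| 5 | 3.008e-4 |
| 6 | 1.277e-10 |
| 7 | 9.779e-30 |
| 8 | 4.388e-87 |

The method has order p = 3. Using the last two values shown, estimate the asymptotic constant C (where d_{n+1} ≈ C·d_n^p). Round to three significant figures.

C ≈ d_8 / d_7^3
  = 4.388e-87 / (9.779e-30)^3
  = 4.388e-87 / 9.35154e-88 ≈ 4.6923

4.69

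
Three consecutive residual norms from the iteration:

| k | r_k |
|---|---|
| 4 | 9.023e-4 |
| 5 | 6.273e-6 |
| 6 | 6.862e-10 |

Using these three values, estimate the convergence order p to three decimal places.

p ≈ ln(r_6/r_5) / ln(r_5/r_4)
  = ln(6.862e-10/6.273e-6) / ln(6.273e-6/9.023e-4)
  = ln(0.000109389) / ln(0.00695223)
  = -9.120600 / -4.968693 ≈ 1.835614

1.836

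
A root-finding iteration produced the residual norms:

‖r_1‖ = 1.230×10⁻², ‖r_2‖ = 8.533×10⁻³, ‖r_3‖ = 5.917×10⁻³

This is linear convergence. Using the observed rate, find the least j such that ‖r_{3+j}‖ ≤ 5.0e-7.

Rate ρ ≈ ‖r_3‖/‖r_2‖ = 5.917×10⁻³/8.533×10⁻³ = 0.6934.
After j more steps, ‖r_{3+j}‖ ≈ 5.917×10⁻³·ρ^j; need ρ^j ≤ 5.0e-7/5.917×10⁻³ = 8.45023e-05.
j ≥ ln(8.45023e-05)/ln(0.6934) = -9.3787/-0.36615 = 25.614.
So 26 more iterations are needed.

26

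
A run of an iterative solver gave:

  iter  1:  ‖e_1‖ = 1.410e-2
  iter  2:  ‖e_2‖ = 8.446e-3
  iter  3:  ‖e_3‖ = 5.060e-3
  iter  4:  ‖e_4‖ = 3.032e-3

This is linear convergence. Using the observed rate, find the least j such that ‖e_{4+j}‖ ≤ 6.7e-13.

44

Rate ρ ≈ ‖e_4‖/‖e_3‖ = 3.032e-3/5.060e-3 = 0.5992.
After j more steps, ‖e_{4+j}‖ ≈ 3.032e-3·ρ^j; need ρ^j ≤ 6.7e-13/3.032e-3 = 2.20976e-10.
j ≥ ln(2.20976e-10)/ln(0.5992) = -22.2330/-0.51216 = 43.410.
So 44 more iterations are needed.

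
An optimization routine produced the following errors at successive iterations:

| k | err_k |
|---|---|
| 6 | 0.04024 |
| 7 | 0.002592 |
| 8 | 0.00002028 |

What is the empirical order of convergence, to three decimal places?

p ≈ ln(err_8/err_7) / ln(err_7/err_6)
  = ln(0.00002028/0.002592) / ln(0.002592/0.04024)
  = ln(0.00782407) / ln(0.0644135)
  = -4.850550 / -2.742432 ≈ 1.768704

1.769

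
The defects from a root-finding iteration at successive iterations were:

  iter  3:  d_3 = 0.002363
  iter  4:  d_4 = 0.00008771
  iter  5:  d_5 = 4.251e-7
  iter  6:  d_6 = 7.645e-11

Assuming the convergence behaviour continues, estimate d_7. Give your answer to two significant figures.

First estimate the order: p ≈ ln(d_6/d_5) / ln(d_5/d_4) = ln(7.645e-11/4.251e-7)/ln(4.251e-7/0.00008771) = ln(0.00017984)/ln(0.00484665) ≈ 1.6181.
Then d_7 ≈ d_6·(d_6/d_5)^p = 7.645e-11·(0.00017984)^1.6181 = 7.645e-11·8.71027e-07 ≈ 6.659e-17.

6.7e-17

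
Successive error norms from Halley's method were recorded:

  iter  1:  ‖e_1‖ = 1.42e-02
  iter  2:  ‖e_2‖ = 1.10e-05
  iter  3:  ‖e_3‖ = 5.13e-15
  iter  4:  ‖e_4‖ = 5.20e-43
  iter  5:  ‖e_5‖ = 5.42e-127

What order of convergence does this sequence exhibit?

3

Consecutive ratios: ‖e_5‖/‖e_4‖ = 5.42e-127/5.20e-43 = 1.04231e-84, ‖e_4‖/‖e_3‖ = 5.20e-43/5.13e-15 = 1.01365e-28.
p ≈ ln(1.04231e-84)/ln(1.01365e-28) = -193.3757/-64.4588 ≈ 3.00.
So the convergence is cubic (order 3).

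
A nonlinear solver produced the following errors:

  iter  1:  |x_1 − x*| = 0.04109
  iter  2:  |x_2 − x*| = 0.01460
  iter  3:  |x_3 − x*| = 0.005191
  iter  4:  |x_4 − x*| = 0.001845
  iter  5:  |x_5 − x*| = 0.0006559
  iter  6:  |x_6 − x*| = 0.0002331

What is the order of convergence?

1

Consecutive ratios: |x_6 − x*|/|x_5 − x*| = 0.0002331/0.0006559 = 0.35539, |x_5 − x*|/|x_4 − x*| = 0.0006559/0.001845 = 0.355501.
p ≈ ln(0.35539)/ln(0.355501) = -1.0345/-1.0342 ≈ 1.00.
So the convergence is linear (order 1).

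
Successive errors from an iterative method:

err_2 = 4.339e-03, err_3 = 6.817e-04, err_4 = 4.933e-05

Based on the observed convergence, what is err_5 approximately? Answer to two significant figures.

First estimate the order: p ≈ ln(err_4/err_3) / ln(err_3/err_2) = ln(4.933e-05/6.817e-04)/ln(6.817e-04/4.339e-03) = ln(0.0723632)/ln(0.15711) ≈ 1.4189.
Then err_5 ≈ err_4·(err_4/err_3)^p = 4.933e-05·(0.0723632)^1.4189 = 4.933e-05·0.0240863 ≈ 1.188e-06.

1.2e-6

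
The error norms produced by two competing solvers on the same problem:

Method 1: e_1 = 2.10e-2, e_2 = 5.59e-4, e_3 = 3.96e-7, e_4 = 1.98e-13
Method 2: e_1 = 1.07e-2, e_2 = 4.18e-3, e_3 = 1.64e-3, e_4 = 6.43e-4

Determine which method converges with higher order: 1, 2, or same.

Method 1: p ≈ ln(1.98e-13/3.96e-7)/ln(3.96e-7/5.59e-4) ≈ 2.00.
Method 2: p ≈ ln(6.43e-4/1.64e-3)/ln(1.64e-3/4.18e-3) ≈ 1.00.
Method 1 has the higher order (≈2.0 vs ≈1.0).

1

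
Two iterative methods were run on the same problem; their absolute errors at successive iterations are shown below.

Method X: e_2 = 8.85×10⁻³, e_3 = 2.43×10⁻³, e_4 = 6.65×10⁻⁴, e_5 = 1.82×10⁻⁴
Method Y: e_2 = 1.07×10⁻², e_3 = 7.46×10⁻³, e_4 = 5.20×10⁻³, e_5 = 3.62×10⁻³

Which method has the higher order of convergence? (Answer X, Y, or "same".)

same

Method X: p ≈ ln(1.82×10⁻⁴/6.65×10⁻⁴)/ln(6.65×10⁻⁴/2.43×10⁻³) ≈ 1.00.
Method Y: p ≈ ln(3.62×10⁻³/5.20×10⁻³)/ln(5.20×10⁻³/7.46×10⁻³) ≈ 1.00.
Both orders ≈ 1.0 — effectively the same.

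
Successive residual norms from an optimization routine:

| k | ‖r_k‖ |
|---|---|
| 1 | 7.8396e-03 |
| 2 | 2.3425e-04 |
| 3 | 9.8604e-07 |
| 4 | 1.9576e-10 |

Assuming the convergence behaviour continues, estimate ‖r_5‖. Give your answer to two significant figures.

First estimate the order: p ≈ ln(‖r_4‖/‖r_3‖) / ln(‖r_3‖/‖r_2‖) = ln(1.9576e-10/9.8604e-07)/ln(9.8604e-07/2.3425e-04) = ln(0.000198531)/ln(0.00420935) ≈ 1.5583.
Then ‖r_5‖ ≈ ‖r_4‖·(‖r_4‖/‖r_3‖)^p = 1.9576e-10·(0.000198531)^1.5583 = 1.9576e-10·1.70179e-06 ≈ 3.331e-16.

3.3e-16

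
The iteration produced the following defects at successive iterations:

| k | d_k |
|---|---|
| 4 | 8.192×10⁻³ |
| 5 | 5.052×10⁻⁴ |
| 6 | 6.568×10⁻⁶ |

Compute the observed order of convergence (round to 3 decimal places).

1.559

p ≈ ln(d_6/d_5) / ln(d_5/d_4)
  = ln(6.568×10⁻⁶/5.052×10⁻⁴) / ln(5.052×10⁻⁴/8.192×10⁻³)
  = ln(0.0130008) / ln(0.0616699)
  = -4.342744 / -2.785959 ≈ 1.558797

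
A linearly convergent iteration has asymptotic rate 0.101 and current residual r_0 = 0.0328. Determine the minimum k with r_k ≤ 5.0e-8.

After k steps, r_k ≈ 0.0328·0.101^k.
Need 0.101^k ≤ 5.0e-8/0.0328 = 1.52439e-06.
k ≥ ln(1.52439e-06)/ln(0.101) = -13.3939/-2.29263 = 5.842.
Smallest integer k = 6.

6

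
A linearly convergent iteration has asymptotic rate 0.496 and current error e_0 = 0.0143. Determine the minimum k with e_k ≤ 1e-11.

After k steps, e_k ≈ 0.0143·0.496^k.
Need 0.496^k ≤ 1e-11/0.0143 = 6.99301e-10.
k ≥ ln(6.99301e-10)/ln(0.496) = -21.0809/-0.70118 = 30.065.
Smallest integer k = 31.

31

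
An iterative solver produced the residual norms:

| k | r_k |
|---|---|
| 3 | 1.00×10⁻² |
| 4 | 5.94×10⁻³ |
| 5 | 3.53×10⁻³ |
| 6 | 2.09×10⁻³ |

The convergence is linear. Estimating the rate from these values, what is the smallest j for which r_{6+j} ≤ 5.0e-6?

12

Rate ρ ≈ r_6/r_5 = 2.09×10⁻³/3.53×10⁻³ = 0.5921.
After j more steps, r_{6+j} ≈ 2.09×10⁻³·ρ^j; need ρ^j ≤ 5.0e-6/2.09×10⁻³ = 0.00239234.
j ≥ ln(0.00239234)/ln(0.5921) = -6.0355/-0.52408 = 11.516.
So 12 more iterations are needed.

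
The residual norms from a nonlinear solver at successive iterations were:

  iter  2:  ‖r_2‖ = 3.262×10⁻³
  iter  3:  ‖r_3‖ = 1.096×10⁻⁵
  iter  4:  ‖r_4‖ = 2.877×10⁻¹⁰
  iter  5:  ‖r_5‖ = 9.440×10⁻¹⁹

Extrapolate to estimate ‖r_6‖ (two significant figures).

1.8e-34

First estimate the order: p ≈ ln(‖r_5‖/‖r_4‖) / ln(‖r_4‖/‖r_3‖) = ln(9.440×10⁻¹⁹/2.877×10⁻¹⁰)/ln(2.877×10⁻¹⁰/1.096×10⁻⁵) = ln(3.2812e-09)/ln(2.625e-05) ≈ 1.8520.
Then ‖r_6‖ ≈ ‖r_5‖·(‖r_5‖/‖r_4‖)^p = 9.440×10⁻¹⁹·(3.2812e-09)^1.8520 = 9.440×10⁻¹⁹·1.93951e-16 ≈ 1.831e-34.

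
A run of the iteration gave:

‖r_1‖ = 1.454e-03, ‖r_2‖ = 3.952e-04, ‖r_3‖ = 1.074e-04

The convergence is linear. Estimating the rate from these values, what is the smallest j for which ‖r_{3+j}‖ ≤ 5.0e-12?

13

Rate ρ ≈ ‖r_3‖/‖r_2‖ = 1.074e-04/3.952e-04 = 0.2718.
After j more steps, ‖r_{3+j}‖ ≈ 1.074e-04·ρ^j; need ρ^j ≤ 5.0e-12/1.074e-04 = 4.65549e-08.
j ≥ ln(4.65549e-08)/ln(0.2718) = -16.8826/-1.30269 = 12.960.
So 13 more iterations are needed.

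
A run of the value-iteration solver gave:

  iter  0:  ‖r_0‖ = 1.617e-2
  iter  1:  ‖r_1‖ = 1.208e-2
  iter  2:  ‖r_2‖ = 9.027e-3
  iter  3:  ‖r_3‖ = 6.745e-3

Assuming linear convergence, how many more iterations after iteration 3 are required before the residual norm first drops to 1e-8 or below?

Rate ρ ≈ ‖r_3‖/‖r_2‖ = 6.745e-3/9.027e-3 = 0.7472.
After j more steps, ‖r_{3+j}‖ ≈ 6.745e-3·ρ^j; need ρ^j ≤ 1e-8/6.745e-3 = 1.48258e-06.
j ≥ ln(1.48258e-06)/ln(0.7472) = -13.4217/-0.29142 = 46.056.
So 47 more iterations are needed.

47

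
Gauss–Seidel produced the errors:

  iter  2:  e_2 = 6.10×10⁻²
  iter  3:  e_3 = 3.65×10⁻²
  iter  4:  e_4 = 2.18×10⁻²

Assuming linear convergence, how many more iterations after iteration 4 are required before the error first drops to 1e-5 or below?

15

Rate ρ ≈ e_4/e_3 = 2.18×10⁻²/3.65×10⁻² = 0.5973.
After j more steps, e_{4+j} ≈ 2.18×10⁻²·ρ^j; need ρ^j ≤ 1e-5/2.18×10⁻² = 0.000458716.
j ≥ ln(0.000458716)/ln(0.5973) = -7.6871/-0.51534 = 14.917.
So 15 more iterations are needed.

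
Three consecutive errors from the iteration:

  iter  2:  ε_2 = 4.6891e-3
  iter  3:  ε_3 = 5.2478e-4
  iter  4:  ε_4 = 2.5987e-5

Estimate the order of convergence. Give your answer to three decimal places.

1.372

p ≈ ln(ε_4/ε_3) / ln(ε_3/ε_2)
  = ln(2.5987e-5/5.2478e-4) / ln(5.2478e-4/4.6891e-3)
  = ln(0.0495198) / ln(0.111915)
  = -3.005383 / -2.190016 ≈ 1.372311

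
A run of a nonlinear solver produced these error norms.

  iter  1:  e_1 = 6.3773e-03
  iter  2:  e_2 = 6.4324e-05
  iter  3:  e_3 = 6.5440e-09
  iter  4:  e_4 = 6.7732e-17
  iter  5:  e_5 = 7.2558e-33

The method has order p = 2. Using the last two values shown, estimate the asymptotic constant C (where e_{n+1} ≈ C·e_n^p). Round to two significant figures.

1.6

C ≈ e_5 / e_4^2
  = 7.2558e-33 / (6.7732e-17)^2
  = 7.2558e-33 / 4.58762e-33 ≈ 1.5816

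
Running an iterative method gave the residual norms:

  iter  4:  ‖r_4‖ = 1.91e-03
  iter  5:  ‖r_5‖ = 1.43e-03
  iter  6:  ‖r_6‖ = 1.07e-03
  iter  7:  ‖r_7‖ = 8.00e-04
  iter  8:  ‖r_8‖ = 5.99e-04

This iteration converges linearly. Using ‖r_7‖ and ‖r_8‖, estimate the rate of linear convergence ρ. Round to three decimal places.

ρ ≈ ‖r_8‖/‖r_7‖ = 5.99e-04/8.00e-04 = 0.74875

0.749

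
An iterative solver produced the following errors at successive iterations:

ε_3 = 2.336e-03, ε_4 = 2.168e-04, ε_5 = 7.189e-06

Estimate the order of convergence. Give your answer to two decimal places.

p ≈ ln(ε_5/ε_4) / ln(ε_4/ε_3)
  = ln(7.189e-06/2.168e-04) / ln(2.168e-04/2.336e-03)
  = ln(0.0331596) / ln(0.0928082)
  = -3.40642 / -2.37722 ≈ 1.43294

1.43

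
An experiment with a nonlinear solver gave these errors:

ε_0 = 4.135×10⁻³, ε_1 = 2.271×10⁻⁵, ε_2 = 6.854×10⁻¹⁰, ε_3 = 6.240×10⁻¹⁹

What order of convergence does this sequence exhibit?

Consecutive ratios: ε_3/ε_2 = 6.240×10⁻¹⁹/6.854×10⁻¹⁰ = 9.10417e-10, ε_2/ε_1 = 6.854×10⁻¹⁰/2.271×10⁻⁵ = 3.01805e-05.
p ≈ ln(9.10417e-10)/ln(3.01805e-05) = -20.8171/-10.4083 ≈ 2.00.
So the convergence is quadratic (order 2).

2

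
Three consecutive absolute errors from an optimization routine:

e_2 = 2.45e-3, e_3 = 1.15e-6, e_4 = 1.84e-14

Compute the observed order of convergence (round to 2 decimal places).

2.34

p ≈ ln(e_4/e_3) / ln(e_3/e_2)
  = ln(1.84e-14/1.15e-6) / ln(1.15e-6/2.45e-3)
  = ln(1.6e-08) / ln(0.000469388)
  = -17.95068 / -7.66408 ≈ 2.34218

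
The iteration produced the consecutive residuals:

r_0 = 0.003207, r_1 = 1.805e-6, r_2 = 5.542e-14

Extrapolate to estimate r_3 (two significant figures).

2.4e-31

First estimate the order: p ≈ ln(r_2/r_1) / ln(r_1/r_0) = ln(5.542e-14/1.805e-6)/ln(1.805e-6/0.003207) = ln(3.07036e-08)/ln(0.000562831) ≈ 2.3119.
Then r_3 ≈ r_2·(r_2/r_1)^p = 5.542e-14·(3.07036e-08)^2.3119 = 5.542e-14·4.27694e-18 ≈ 2.37e-31.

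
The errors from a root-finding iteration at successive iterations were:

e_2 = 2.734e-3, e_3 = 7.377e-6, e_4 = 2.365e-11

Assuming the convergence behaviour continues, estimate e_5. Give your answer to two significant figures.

4.2e-23

First estimate the order: p ≈ ln(e_4/e_3) / ln(e_3/e_2) = ln(2.365e-11/7.377e-6)/ln(7.377e-6/2.734e-3) = ln(3.20591e-06)/ln(0.00269824) ≈ 2.1387.
Then e_5 ≈ e_4·(e_4/e_3)^p = 2.365e-11·(3.20591e-06)^2.1387 = 2.365e-11·1.77778e-12 ≈ 4.204e-23.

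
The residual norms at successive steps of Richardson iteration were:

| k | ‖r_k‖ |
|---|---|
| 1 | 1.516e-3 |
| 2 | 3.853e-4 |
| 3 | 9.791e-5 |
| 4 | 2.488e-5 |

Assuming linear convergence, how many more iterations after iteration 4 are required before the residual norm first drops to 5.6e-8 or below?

5

Rate ρ ≈ ‖r_4‖/‖r_3‖ = 2.488e-5/9.791e-5 = 0.2541.
After j more steps, ‖r_{4+j}‖ ≈ 2.488e-5·ρ^j; need ρ^j ≤ 5.6e-8/2.488e-5 = 0.0022508.
j ≥ ln(0.0022508)/ln(0.2541) = -6.0965/-1.37003 = 4.450.
So 5 more iterations are needed.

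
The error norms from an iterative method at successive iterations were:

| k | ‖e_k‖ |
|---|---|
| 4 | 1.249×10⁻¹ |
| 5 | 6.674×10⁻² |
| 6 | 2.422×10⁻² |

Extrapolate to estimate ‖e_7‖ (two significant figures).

First estimate the order: p ≈ ln(‖e_6‖/‖e_5‖) / ln(‖e_5‖/‖e_4‖) = ln(2.422×10⁻²/6.674×10⁻²)/ln(6.674×10⁻²/1.249×10⁻¹) = ln(0.362901)/ln(0.534347) ≈ 1.6174.
Then ‖e_7‖ ≈ ‖e_6‖·(‖e_6‖/‖e_5‖)^p = 2.422×10⁻²·(0.362901)^1.6174 = 2.422×10⁻²·0.194089 ≈ 0.004701.

4.7e-3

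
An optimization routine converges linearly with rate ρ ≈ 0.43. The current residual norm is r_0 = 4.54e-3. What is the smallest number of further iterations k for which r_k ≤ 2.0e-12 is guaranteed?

After k steps, r_k ≈ 4.54e-3·0.43^k.
Need 0.43^k ≤ 2.0e-12/4.54e-3 = 4.40529e-10.
k ≥ ln(4.40529e-10)/ln(0.43) = -21.5430/-0.84397 = 25.526.
Smallest integer k = 26.

26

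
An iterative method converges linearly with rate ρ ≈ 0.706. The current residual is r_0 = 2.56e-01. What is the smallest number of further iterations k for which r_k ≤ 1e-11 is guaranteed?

69

After k steps, r_k ≈ 2.56e-01·0.706^k.
Need 0.706^k ≤ 1e-11/2.56e-01 = 3.90625e-11.
k ≥ ln(3.90625e-11)/ln(0.706) = -23.9659/-0.34814 = 68.840.
Smallest integer k = 69.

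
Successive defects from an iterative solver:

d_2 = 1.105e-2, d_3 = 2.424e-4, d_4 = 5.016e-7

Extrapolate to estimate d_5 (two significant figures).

2.3e-11

First estimate the order: p ≈ ln(d_4/d_3) / ln(d_3/d_2) = ln(5.016e-7/2.424e-4)/ln(2.424e-4/1.105e-2) = ln(0.00206931)/ln(0.0219367) ≈ 1.6181.
Then d_5 ≈ d_4·(d_4/d_3)^p = 5.016e-7·(0.00206931)^1.6181 = 5.016e-7·4.53667e-05 ≈ 2.276e-11.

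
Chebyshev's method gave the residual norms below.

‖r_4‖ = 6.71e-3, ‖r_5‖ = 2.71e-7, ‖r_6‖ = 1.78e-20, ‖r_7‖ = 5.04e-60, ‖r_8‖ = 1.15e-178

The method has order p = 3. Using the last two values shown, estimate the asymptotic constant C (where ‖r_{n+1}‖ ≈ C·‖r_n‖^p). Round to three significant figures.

C ≈ ‖r_8‖ / ‖r_7‖^3
  = 1.15e-178 / (5.04e-60)^3
  = 1.15e-178 / 1.28024e-178 ≈ 0.89827

0.898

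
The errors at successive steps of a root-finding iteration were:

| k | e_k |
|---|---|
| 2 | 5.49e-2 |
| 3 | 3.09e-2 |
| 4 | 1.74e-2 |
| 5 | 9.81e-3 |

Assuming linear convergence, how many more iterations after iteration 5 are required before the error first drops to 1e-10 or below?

Rate ρ ≈ e_5/e_4 = 9.81e-3/1.74e-2 = 0.5638.
After j more steps, e_{5+j} ≈ 9.81e-3·ρ^j; need ρ^j ≤ 1e-10/9.81e-3 = 1.01937e-08.
j ≥ ln(1.01937e-08)/ln(0.5638) = -18.4015/-0.57306 = 32.111.
So 33 more iterations are needed.

33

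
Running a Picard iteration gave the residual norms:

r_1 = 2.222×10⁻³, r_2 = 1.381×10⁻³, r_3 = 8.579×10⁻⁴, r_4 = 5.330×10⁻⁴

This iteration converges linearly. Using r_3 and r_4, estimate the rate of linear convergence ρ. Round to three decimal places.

0.621

ρ ≈ r_4/r_3 = 5.330×10⁻⁴/8.579×10⁻⁴ = 0.62128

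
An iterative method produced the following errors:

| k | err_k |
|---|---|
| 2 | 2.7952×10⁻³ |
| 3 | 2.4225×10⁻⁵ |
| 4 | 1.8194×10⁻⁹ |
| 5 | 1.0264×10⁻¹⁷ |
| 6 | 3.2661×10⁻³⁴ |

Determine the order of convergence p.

2

Consecutive ratios: err_6/err_5 = 3.2661×10⁻³⁴/1.0264×10⁻¹⁷ = 3.18209e-17, err_5/err_4 = 1.0264×10⁻¹⁷/1.8194×10⁻⁹ = 5.64142e-09.
p ≈ ln(3.18209e-17)/ln(5.64142e-09) = -37.9864/-18.9931 ≈ 2.00.
So the convergence is quadratic (order 2).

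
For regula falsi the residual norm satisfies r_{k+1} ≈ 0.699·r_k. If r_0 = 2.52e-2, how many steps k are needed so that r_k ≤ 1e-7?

After k steps, r_k ≈ 2.52e-2·0.699^k.
Need 0.699^k ≤ 1e-7/2.52e-2 = 3.96825e-06.
k ≥ ln(3.96825e-06)/ln(0.699) = -12.4372/-0.35810 = 34.731.
Smallest integer k = 35.

35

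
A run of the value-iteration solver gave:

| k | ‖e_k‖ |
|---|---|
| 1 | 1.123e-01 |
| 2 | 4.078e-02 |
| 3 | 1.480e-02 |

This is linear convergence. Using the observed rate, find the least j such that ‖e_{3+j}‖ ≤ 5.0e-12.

22

Rate ρ ≈ ‖e_3‖/‖e_2‖ = 1.480e-02/4.078e-02 = 0.3629.
After j more steps, ‖e_{3+j}‖ ≈ 1.480e-02·ρ^j; need ρ^j ≤ 5.0e-12/1.480e-02 = 3.37838e-10.
j ≥ ln(3.37838e-10)/ln(0.3629) = -21.8085/-1.01363 = 21.515.
So 22 more iterations are needed.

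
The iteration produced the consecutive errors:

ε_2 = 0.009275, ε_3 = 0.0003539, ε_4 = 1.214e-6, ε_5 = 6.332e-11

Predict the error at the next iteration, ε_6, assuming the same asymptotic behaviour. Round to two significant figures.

First estimate the order: p ≈ ln(ε_5/ε_4) / ln(ε_4/ε_3) = ln(6.332e-11/1.214e-6)/ln(1.214e-6/0.0003539) = ln(5.21582e-05)/ln(0.00343035) ≈ 1.7376.
Then ε_6 ≈ ε_5·(ε_5/ε_4)^p = 6.332e-11·(5.21582e-05)^1.7376 = 6.332e-11·3.61759e-08 ≈ 2.291e-18.

2.3e-18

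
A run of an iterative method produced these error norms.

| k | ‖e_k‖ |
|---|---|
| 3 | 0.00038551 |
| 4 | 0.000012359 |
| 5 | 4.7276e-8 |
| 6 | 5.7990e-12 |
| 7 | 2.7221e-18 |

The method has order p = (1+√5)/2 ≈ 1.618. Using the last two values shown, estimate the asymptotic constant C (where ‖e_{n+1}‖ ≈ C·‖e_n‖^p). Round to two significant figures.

4.1

C ≈ ‖e_7‖ / ‖e_6‖^1.618
  = 2.7221e-18 / (5.7990e-12)^1.618
  = 2.7221e-18 / 6.59334e-19 ≈ 4.1286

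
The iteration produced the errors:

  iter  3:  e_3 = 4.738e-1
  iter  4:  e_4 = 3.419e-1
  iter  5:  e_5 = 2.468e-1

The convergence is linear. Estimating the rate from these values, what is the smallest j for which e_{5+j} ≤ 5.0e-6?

Rate ρ ≈ e_5/e_4 = 2.468e-1/3.419e-1 = 0.7218.
After j more steps, e_{5+j} ≈ 2.468e-1·ρ^j; need ρ^j ≤ 5.0e-6/2.468e-1 = 2.02593e-05.
j ≥ ln(2.02593e-05)/ln(0.7218) = -10.8069/-0.32601 = 33.149.
So 34 more iterations are needed.

34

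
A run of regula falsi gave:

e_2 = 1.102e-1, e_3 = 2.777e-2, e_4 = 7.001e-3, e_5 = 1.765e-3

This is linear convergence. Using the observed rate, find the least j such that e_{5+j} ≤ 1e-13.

18

Rate ρ ≈ e_5/e_4 = 1.765e-3/7.001e-3 = 0.2521.
After j more steps, e_{5+j} ≈ 1.765e-3·ρ^j; need ρ^j ≤ 1e-13/1.765e-3 = 5.66572e-11.
j ≥ ln(5.66572e-11)/ln(0.2521) = -23.5940/-1.37793 = 17.123.
So 18 more iterations are needed.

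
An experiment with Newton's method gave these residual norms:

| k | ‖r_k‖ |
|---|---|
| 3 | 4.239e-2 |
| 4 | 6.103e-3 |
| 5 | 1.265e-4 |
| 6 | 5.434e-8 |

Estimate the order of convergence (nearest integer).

Consecutive ratios: ‖r_6‖/‖r_5‖ = 5.434e-8/1.265e-4 = 0.000429565, ‖r_5‖/‖r_4‖ = 1.265e-4/6.103e-3 = 0.0207275.
p ≈ ln(0.000429565)/ln(0.0207275) = -7.7527/-3.8763 ≈ 2.00.
So the convergence is quadratic (order 2).

2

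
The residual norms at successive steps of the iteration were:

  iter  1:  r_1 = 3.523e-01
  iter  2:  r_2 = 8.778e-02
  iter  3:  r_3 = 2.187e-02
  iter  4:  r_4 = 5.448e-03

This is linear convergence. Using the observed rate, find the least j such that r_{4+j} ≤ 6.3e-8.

Rate ρ ≈ r_4/r_3 = 5.448e-03/2.187e-02 = 0.2491.
After j more steps, r_{4+j} ≈ 5.448e-03·ρ^j; need ρ^j ≤ 6.3e-8/5.448e-03 = 1.15639e-05.
j ≥ ln(1.15639e-05)/ln(0.2491) = -11.3676/-1.38990 = 8.179.
So 9 more iterations are needed.

9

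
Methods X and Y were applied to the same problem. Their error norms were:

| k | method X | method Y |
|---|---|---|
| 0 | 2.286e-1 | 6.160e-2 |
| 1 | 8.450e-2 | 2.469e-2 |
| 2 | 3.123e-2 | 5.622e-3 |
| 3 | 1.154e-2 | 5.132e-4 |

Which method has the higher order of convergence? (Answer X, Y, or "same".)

Method X: p ≈ ln(1.154e-2/3.123e-2)/ln(3.123e-2/8.450e-2) ≈ 1.00.
Method Y: p ≈ ln(5.132e-4/5.622e-3)/ln(5.622e-3/2.469e-2) ≈ 1.62.
Method Y has the higher order (≈1.6 vs ≈1.0).

Y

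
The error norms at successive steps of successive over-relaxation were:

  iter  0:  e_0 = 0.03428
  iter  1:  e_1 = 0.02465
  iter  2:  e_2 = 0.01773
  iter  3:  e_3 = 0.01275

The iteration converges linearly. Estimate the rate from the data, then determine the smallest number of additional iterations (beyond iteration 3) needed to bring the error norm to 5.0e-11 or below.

59

Rate ρ ≈ e_3/e_2 = 0.01275/0.01773 = 0.7191.
After j more steps, e_{3+j} ≈ 0.01275·ρ^j; need ρ^j ≤ 5.0e-11/0.01275 = 3.92157e-09.
j ≥ ln(3.92157e-09)/ln(0.7191) = -19.3568/-0.32975 = 58.701.
So 59 more iterations are needed.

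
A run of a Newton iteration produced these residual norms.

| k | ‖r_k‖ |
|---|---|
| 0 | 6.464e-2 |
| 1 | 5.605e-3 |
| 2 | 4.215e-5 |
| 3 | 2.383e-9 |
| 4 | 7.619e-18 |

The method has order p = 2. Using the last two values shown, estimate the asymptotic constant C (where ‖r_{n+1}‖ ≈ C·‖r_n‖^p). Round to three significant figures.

C ≈ ‖r_4‖ / ‖r_3‖^2
  = 7.619e-18 / (2.383e-9)^2
  = 7.619e-18 / 5.67869e-18 ≈ 1.3417

1.34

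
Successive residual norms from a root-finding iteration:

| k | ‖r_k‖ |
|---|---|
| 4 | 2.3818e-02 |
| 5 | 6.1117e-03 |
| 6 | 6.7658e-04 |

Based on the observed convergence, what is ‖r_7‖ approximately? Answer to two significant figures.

First estimate the order: p ≈ ln(‖r_6‖/‖r_5‖) / ln(‖r_5‖/‖r_4‖) = ln(6.7658e-04/6.1117e-03)/ln(6.1117e-03/2.3818e-02) = ln(0.110702)/ln(0.2566) ≈ 1.6180.
Then ‖r_7‖ ≈ ‖r_6‖·(‖r_6‖/‖r_5‖)^p = 6.7658e-04·(0.110702)^1.6180 = 6.7658e-04·0.0284082 ≈ 1.922e-05.

1.9e-5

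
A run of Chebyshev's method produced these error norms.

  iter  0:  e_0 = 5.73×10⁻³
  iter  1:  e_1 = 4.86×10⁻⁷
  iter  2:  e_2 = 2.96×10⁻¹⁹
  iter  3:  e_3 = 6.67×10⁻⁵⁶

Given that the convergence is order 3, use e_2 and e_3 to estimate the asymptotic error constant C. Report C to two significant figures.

2.6

C ≈ e_3 / e_2^3
  = 6.67×10⁻⁵⁶ / (2.96×10⁻¹⁹)^3
  = 6.67×10⁻⁵⁶ / 2.59343e-56 ≈ 2.5719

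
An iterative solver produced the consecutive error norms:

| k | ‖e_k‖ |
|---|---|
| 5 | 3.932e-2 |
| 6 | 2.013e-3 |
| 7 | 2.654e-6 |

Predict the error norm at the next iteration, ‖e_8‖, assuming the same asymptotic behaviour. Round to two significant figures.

1.0e-12

First estimate the order: p ≈ ln(‖e_7‖/‖e_6‖) / ln(‖e_6‖/‖e_5‖) = ln(2.654e-6/2.013e-3)/ln(2.013e-3/3.932e-2) = ln(0.00131843)/ln(0.0511953) ≈ 2.2312.
Then ‖e_8‖ ≈ ‖e_7‖·(‖e_7‖/‖e_6‖)^p = 2.654e-6·(0.00131843)^2.2312 = 2.654e-6·3.75207e-07 ≈ 9.958e-13.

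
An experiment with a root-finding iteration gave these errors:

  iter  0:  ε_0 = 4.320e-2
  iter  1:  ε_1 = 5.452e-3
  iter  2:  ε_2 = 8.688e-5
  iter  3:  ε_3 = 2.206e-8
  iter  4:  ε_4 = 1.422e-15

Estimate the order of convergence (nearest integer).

Consecutive ratios: ε_4/ε_3 = 1.422e-15/2.206e-8 = 6.44606e-08, ε_3/ε_2 = 2.206e-8/8.688e-5 = 0.000253913.
p ≈ ln(6.44606e-08)/ln(0.000253913) = -16.5572/-8.2785 ≈ 2.00.
So the convergence is quadratic (order 2).

2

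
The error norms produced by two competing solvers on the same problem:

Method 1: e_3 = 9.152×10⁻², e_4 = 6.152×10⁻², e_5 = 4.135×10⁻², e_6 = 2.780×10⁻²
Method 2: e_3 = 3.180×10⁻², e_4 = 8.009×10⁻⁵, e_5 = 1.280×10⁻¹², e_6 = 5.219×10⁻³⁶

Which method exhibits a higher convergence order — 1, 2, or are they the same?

2

Method 1: p ≈ ln(2.780×10⁻²/4.135×10⁻²)/ln(4.135×10⁻²/6.152×10⁻²) ≈ 1.00.
Method 2: p ≈ ln(5.219×10⁻³⁶/1.280×10⁻¹²)/ln(1.280×10⁻¹²/8.009×10⁻⁵) ≈ 3.00.
Method 2 has the higher order (≈3.0 vs ≈1.0).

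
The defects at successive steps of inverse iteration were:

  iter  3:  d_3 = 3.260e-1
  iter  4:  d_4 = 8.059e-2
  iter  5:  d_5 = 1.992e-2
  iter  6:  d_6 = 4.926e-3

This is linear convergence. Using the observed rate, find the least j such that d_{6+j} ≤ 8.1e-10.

Rate ρ ≈ d_6/d_5 = 4.926e-3/1.992e-2 = 0.2473.
After j more steps, d_{6+j} ≈ 4.926e-3·ρ^j; need ρ^j ≤ 8.1e-10/4.926e-3 = 1.64434e-07.
j ≥ ln(1.64434e-07)/ln(0.2473) = -15.6208/-1.39715 = 11.180.
So 12 more iterations are needed.

12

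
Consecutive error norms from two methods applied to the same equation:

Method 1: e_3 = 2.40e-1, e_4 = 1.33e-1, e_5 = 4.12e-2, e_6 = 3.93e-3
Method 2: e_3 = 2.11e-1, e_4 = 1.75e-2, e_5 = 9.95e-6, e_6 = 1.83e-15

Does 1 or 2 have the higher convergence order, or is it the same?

Method 1: p ≈ ln(3.93e-3/4.12e-2)/ln(4.12e-2/1.33e-1) ≈ 2.01.
Method 2: p ≈ ln(1.83e-15/9.95e-6)/ln(9.95e-6/1.75e-2) ≈ 3.00.
Method 2 has the higher order (≈3.0 vs ≈2.0).

2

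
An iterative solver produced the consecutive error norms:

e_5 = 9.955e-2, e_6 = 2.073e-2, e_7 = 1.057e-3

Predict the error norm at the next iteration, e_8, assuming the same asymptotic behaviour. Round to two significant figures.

3.7e-6

First estimate the order: p ≈ ln(e_7/e_6) / ln(e_6/e_5) = ln(1.057e-3/2.073e-2)/ln(2.073e-2/9.955e-2) = ln(0.0509889)/ln(0.208237) ≈ 1.8967.
Then e_8 ≈ e_7·(e_7/e_6)^p = 1.057e-3·(0.0509889)^1.8967 = 1.057e-3·0.00353565 ≈ 3.737e-06.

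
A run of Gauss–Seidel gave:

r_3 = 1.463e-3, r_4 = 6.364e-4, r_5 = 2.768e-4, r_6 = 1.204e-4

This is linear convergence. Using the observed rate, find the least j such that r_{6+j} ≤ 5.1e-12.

Rate ρ ≈ r_6/r_5 = 1.204e-4/2.768e-4 = 0.4350.
After j more steps, r_{6+j} ≈ 1.204e-4·ρ^j; need ρ^j ≤ 5.1e-12/1.204e-4 = 4.23588e-08.
j ≥ ln(4.23588e-08)/ln(0.4350) = -16.9771/-0.83241 = 20.395.
So 21 more iterations are needed.

21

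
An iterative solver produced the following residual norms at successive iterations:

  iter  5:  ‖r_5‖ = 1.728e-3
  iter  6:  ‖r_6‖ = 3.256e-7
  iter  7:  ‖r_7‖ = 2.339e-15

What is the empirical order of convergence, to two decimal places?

2.19

p ≈ ln(‖r_7‖/‖r_6‖) / ln(‖r_6‖/‖r_5‖)
  = ln(2.339e-15/3.256e-7) / ln(3.256e-7/1.728e-3)
  = ln(7.18366e-09) / ln(0.000188426)
  = -18.75146 / -8.57681 ≈ 2.18630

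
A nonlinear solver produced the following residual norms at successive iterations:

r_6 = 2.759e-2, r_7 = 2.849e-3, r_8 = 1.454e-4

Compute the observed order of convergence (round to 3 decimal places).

p ≈ ln(r_8/r_7) / ln(r_7/r_6)
  = ln(1.454e-4/2.849e-3) / ln(2.849e-3/2.759e-2)
  = ln(0.0510355) / ln(0.103262)
  = -2.975234 / -2.270486 ≈ 1.310395

1.310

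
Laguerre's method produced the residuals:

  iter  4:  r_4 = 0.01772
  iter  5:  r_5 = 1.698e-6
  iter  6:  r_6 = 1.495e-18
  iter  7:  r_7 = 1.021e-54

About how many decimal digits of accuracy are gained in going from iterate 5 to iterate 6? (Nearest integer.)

12

Digits gained ≈ log₁₀(r_5/r_6) = log₁₀(1.698e-6/1.495e-18) = log₁₀(1.13579e+12) ≈ 12.055.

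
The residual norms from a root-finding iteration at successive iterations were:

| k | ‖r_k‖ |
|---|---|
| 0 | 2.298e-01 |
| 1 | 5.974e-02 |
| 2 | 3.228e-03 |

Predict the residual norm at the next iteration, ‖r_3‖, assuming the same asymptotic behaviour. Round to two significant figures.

First estimate the order: p ≈ ln(‖r_2‖/‖r_1‖) / ln(‖r_1‖/‖r_0‖) = ln(3.228e-03/5.974e-02)/ln(5.974e-02/2.298e-01) = ln(0.0540341)/ln(0.259965) ≈ 2.1661.
Then ‖r_3‖ ≈ ‖r_2‖·(‖r_2‖/‖r_1‖)^p = 3.228e-03·(0.0540341)^2.1661 = 3.228e-03·0.00179818 ≈ 5.805e-06.

5.8e-6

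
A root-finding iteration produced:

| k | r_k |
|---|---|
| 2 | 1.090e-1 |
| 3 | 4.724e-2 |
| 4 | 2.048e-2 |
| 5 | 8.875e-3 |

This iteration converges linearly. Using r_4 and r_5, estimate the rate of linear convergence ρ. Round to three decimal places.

ρ ≈ r_5/r_4 = 8.875e-3/2.048e-2 = 0.43335

0.433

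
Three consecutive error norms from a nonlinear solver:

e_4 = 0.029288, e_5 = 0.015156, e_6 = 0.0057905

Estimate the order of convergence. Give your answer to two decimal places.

p ≈ ln(e_6/e_5) / ln(e_5/e_4)
  = ln(0.0057905/0.015156) / ln(0.015156/0.029288)
  = ln(0.38206) / ln(0.517482)
  = -0.96218 / -0.65878 ≈ 1.46055

1.46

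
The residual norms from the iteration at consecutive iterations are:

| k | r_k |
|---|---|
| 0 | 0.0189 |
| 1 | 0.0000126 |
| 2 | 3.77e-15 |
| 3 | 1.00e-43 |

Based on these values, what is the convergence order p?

3

Consecutive ratios: r_3/r_2 = 1.00e-43/3.77e-15 = 2.65252e-29, r_2/r_1 = 3.77e-15/0.0000126 = 2.99206e-10.
p ≈ ln(2.65252e-29)/ln(2.99206e-10) = -65.7995/-21.9299 ≈ 3.00.
So the convergence is cubic (order 3).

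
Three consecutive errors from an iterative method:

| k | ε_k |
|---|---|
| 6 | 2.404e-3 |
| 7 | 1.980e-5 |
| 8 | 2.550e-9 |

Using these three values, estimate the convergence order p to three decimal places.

1.866

p ≈ ln(ε_8/ε_7) / ln(ε_7/ε_6)
  = ln(2.550e-9/1.980e-5) / ln(1.980e-5/2.404e-3)
  = ln(0.000128788) / ln(0.00823627)
  = -8.957343 / -4.799208 ≈ 1.866421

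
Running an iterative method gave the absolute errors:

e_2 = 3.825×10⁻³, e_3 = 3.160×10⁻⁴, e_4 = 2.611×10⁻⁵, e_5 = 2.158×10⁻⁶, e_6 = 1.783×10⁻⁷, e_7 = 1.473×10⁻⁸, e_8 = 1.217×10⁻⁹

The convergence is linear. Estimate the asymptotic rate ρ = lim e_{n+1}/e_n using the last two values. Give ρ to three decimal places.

0.083

ρ ≈ e_8/e_7 = 1.217×10⁻⁹/1.473×10⁻⁸ = 0.08262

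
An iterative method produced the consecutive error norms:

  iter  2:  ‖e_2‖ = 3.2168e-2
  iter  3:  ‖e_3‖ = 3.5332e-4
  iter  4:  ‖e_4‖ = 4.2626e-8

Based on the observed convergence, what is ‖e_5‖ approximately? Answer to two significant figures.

First estimate the order: p ≈ ln(‖e_4‖/‖e_3‖) / ln(‖e_3‖/‖e_2‖) = ln(4.2626e-8/3.5332e-4)/ln(3.5332e-4/3.2168e-2) = ln(0.000120644)/ln(0.0109836) ≈ 2.0000.
Then ‖e_5‖ ≈ ‖e_4‖·(‖e_4‖/‖e_3‖)^p = 4.2626e-8·(0.000120644)^2.0000 = 4.2626e-8·1.4555e-08 ≈ 6.204e-16.

6.2e-16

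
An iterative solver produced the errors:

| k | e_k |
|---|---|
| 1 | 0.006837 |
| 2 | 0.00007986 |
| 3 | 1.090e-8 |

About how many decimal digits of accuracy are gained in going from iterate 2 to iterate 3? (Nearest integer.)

4

Digits gained ≈ log₁₀(e_2/e_3) = log₁₀(0.00007986/1.090e-8) = log₁₀(7326.61) ≈ 3.865.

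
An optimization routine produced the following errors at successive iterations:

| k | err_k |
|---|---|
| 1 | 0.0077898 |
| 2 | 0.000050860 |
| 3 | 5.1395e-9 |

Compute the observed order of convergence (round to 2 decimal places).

1.83

p ≈ ln(err_3/err_2) / ln(err_2/err_1)
  = ln(5.1395e-9/0.000050860) / ln(0.000050860/0.0077898)
  = ln(0.000101052) / ln(0.00652905)
  = -9.19988 / -5.03149 ≈ 1.82846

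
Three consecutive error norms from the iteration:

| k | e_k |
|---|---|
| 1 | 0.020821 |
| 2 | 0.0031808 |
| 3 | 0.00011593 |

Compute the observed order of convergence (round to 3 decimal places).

1.763

p ≈ ln(e_3/e_2) / ln(e_2/e_1)
  = ln(0.00011593/0.0031808) / ln(0.0031808/0.020821)
  = ln(0.0364468) / ln(0.152769)
  = -3.311902 / -1.878828 ≈ 1.762749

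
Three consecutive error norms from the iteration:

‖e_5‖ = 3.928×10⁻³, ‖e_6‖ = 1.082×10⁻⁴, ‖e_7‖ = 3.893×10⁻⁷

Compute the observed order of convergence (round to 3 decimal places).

1.567

p ≈ ln(‖e_7‖/‖e_6‖) / ln(‖e_6‖/‖e_5‖)
  = ln(3.893×10⁻⁷/1.082×10⁻⁴) / ln(1.082×10⁻⁴/3.928×10⁻³)
  = ln(0.00359797) / ln(0.0275458)
  = -5.627385 / -3.591905 ≈ 1.566685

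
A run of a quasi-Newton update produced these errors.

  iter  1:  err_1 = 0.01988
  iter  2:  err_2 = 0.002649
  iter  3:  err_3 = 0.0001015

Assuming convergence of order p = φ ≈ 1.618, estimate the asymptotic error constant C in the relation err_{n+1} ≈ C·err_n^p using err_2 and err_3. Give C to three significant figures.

C ≈ err_3 / err_2^1.618
  = 0.0001015 / (0.002649)^1.618
  = 0.0001015 / 6.76934e-05 ≈ 1.4994

1.50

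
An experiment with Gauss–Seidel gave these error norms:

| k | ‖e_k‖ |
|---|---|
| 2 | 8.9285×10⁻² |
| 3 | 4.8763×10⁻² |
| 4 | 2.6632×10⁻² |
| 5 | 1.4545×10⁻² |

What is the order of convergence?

Consecutive ratios: ‖e_5‖/‖e_4‖ = 1.4545×10⁻²/2.6632×10⁻² = 0.546147, ‖e_4‖/‖e_3‖ = 2.6632×10⁻²/4.8763×10⁻² = 0.546152.
p ≈ ln(0.546147)/ln(0.546152) = -0.6049/-0.6049 ≈ 1.00.
So the convergence is linear (order 1).

1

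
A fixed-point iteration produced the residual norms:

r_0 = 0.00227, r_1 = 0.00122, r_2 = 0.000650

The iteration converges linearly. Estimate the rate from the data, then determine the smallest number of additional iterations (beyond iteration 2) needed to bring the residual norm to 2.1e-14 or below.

39

Rate ρ ≈ r_2/r_1 = 0.000650/0.00122 = 0.5328.
After j more steps, r_{2+j} ≈ 0.000650·ρ^j; need ρ^j ≤ 2.1e-14/0.000650 = 3.23077e-11.
j ≥ ln(3.23077e-11)/ln(0.5328) = -24.1557/-0.62961 = 38.366.
So 39 more iterations are needed.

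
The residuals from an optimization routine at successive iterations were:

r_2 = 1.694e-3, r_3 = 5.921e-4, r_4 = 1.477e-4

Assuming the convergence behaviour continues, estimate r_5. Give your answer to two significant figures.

First estimate the order: p ≈ ln(r_4/r_3) / ln(r_3/r_2) = ln(1.477e-4/5.921e-4)/ln(5.921e-4/1.694e-3) = ln(0.249451)/ln(0.349528) ≈ 1.3209.
Then r_5 ≈ r_4·(r_4/r_3)^p = 1.477e-4·(0.249451)^1.3209 = 1.477e-4·0.159764 ≈ 2.36e-05.

2.4e-5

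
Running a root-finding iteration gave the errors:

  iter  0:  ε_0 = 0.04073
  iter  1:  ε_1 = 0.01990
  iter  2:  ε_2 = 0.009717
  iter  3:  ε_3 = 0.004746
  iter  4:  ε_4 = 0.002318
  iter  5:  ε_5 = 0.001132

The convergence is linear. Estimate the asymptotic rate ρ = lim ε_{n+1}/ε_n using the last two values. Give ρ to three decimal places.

ρ ≈ ε_5/ε_4 = 0.001132/0.002318 = 0.48835

0.488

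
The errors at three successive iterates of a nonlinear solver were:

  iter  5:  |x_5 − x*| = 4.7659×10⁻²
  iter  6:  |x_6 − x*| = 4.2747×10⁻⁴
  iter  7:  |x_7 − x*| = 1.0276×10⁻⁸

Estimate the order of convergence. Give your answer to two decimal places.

p ≈ ln(|x_7 − x*|/|x_6 − x*|) / ln(|x_6 − x*|/|x_5 − x*|)
  = ln(1.0276×10⁻⁸/4.2747×10⁻⁴) / ln(4.2747×10⁻⁴/4.7659×10⁻²)
  = ln(2.40391e-05) / ln(0.00896934)
  = -10.63583 / -4.71394 ≈ 2.25625

2.26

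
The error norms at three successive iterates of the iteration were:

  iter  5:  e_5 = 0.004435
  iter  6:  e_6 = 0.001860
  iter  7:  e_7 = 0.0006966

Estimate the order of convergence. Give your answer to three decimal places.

1.130

p ≈ ln(e_7/e_6) / ln(e_6/e_5)
  = ln(0.0006966/0.001860) / ln(0.001860/0.004435)
  = ln(0.374516) / ln(0.419391)
  = -0.982121 / -0.868952 ≈ 1.130236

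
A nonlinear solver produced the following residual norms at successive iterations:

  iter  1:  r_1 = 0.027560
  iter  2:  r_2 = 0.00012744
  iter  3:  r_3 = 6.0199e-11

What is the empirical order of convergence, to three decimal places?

2.709

p ≈ ln(r_3/r_2) / ln(r_2/r_1)
  = ln(6.0199e-11/0.00012744) / ln(0.00012744/0.027560)
  = ln(4.72371e-07) / ln(0.00462409)
  = -14.565501 / -5.376476 ≈ 2.709117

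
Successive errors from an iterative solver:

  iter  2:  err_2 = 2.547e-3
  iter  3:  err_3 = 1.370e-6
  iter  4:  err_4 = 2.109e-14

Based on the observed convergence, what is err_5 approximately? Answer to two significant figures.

4.5e-33

First estimate the order: p ≈ ln(err_4/err_3) / ln(err_3/err_2) = ln(2.109e-14/1.370e-6)/ln(1.370e-6/2.547e-3) = ln(1.53942e-08)/ln(0.000537888) ≈ 2.3897.
Then err_5 ≈ err_4·(err_4/err_3)^p = 2.109e-14·(1.53942e-08)^2.3897 = 2.109e-14·2.13859e-19 ≈ 4.51e-33.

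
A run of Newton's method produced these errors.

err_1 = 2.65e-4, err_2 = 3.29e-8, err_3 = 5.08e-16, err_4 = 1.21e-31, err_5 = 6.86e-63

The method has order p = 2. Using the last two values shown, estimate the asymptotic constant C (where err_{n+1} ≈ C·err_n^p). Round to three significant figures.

C ≈ err_5 / err_4^2
  = 6.86e-63 / (1.21e-31)^2
  = 6.86e-63 / 1.4641e-62 ≈ 0.46855

0.469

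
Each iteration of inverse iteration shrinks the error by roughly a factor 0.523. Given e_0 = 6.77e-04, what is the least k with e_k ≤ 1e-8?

18

After k steps, e_k ≈ 6.77e-04·0.523^k.
Need 0.523^k ≤ 1e-8/6.77e-04 = 1.4771e-05.
k ≥ ln(1.4771e-05)/ln(0.523) = -11.1228/-0.64817 = 17.160.
Smallest integer k = 18.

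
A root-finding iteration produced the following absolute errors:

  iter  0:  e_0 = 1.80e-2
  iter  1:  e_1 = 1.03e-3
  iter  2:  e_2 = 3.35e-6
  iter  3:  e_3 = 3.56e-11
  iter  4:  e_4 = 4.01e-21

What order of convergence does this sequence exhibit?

Consecutive ratios: e_4/e_3 = 4.01e-21/3.56e-11 = 1.1264e-10, e_3/e_2 = 3.56e-11/3.35e-6 = 1.06269e-05.
p ≈ ln(1.1264e-10)/ln(1.06269e-05) = -22.9068/-11.4521 ≈ 2.00.
So the convergence is quadratic (order 2).

2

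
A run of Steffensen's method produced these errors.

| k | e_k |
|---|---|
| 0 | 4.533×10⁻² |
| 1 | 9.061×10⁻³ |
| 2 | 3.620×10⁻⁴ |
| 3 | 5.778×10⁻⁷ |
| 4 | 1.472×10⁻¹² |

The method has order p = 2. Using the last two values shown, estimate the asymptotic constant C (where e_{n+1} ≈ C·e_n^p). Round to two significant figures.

C ≈ e_4 / e_3^2
  = 1.472×10⁻¹² / (5.778×10⁻⁷)^2
  = 1.472×10⁻¹² / 3.33853e-13 ≈ 4.4091

4.4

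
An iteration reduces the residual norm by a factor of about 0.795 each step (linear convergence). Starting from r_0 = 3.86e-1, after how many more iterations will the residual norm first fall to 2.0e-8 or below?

74

After k steps, r_k ≈ 3.86e-1·0.795^k.
Need 0.795^k ≤ 2.0e-8/3.86e-1 = 5.18135e-08.
k ≥ ln(5.18135e-08)/ln(0.795) = -16.7756/-0.22941 = 73.125.
Smallest integer k = 74.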